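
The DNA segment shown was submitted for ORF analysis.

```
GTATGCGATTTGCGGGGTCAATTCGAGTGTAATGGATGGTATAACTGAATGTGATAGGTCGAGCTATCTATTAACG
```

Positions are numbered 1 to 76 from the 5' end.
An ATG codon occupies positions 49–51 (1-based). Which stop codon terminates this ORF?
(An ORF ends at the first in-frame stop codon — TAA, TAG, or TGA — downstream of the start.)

Codons from position 49: ATG (49–51), TGA (52–54).
The first in-frame stop codon is TGA.

TGA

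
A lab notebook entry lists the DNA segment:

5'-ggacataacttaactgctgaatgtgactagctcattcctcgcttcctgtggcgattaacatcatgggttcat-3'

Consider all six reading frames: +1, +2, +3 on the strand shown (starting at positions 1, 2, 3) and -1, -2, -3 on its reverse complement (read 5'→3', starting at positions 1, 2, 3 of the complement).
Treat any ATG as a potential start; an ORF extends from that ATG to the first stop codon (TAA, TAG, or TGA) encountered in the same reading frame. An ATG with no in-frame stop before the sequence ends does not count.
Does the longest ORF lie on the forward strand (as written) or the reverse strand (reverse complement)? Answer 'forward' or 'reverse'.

reverse

Reverse complement (5'→3'): ATGAACCCATGATGTTAATCGCCACAGGAAGCGAGGAATGAGCTAGTCACATTCAGCAGTTAAGTTATGTCC
Frame +1: GGA CAT AAC TTA ACT GCT GAA TGT GAC TAG CTC ATT CCT CGC TTC CTG TGG CGA TTA ACA TCA TGG GTT CAT — no ATG→stop ORF.
Frame +2: GAC ATA ACT TAA CTG CTG AAT GTG ACT AGC TCA TTC CTC GCT TCC TGT GGC GAT TAA CAT CAT GGG TTC — no ATG→stop ORF.
Frame +3: ACA TAA CTT AAC TGC TGA ATG TGA CTA GCT CAT TCC TCG CTT CCT GTG GCG ATT AAC ATC ATG GGT TCA — ATG at 21, stop TGA at 24 → 6 nt.
Frame -1: ATG AAC CCA TGA TGT TAA TCG CCA CAG GAA GCG AGG AAT GAG CTA GTC ACA TTC AGC AGT TAA GTT ATG TCC — ATG at 1, stop TGA at 10 → 12 nt.
Frame -2: TGA ACC CAT GAT GTT AAT CGC CAC AGG AAG CGA GGA ATG AGC TAG TCA CAT TCA GCA GTT AAG TTA TGT — ATG at 38, stop TAG at 44 → 9 nt.
Frame -3: GAA CCC ATG ATG TTA ATC GCC ACA GGA AGC GAG GAA TGA GCT AGT CAC ATT CAG CAG TTA AGT TAT GTC — ATG at 9, stop TGA at 39 → 33 nt; ATG at 12, stop TGA at 39 → 30 nt.
Forward-strand max 6 nt; reverse-strand max 33 nt. The reverse strand has the longer ORF.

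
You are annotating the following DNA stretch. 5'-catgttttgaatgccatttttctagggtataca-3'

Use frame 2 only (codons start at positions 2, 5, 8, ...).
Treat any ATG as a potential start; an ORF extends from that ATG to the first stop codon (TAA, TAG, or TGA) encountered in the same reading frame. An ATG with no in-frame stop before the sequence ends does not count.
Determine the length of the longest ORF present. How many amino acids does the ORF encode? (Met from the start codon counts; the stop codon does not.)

4

Frame 2: ATG TTT TGA ATG CCA TTT TTC TAG GGT ATA — ATG at 2, stop TGA at 8 → 9 nt; ATG at 11, stop TAG at 23 → 15 nt.
Longest: frame 2, positions 11–25, 15 nt = 5 codons = 4 aa. → 4 amino acids.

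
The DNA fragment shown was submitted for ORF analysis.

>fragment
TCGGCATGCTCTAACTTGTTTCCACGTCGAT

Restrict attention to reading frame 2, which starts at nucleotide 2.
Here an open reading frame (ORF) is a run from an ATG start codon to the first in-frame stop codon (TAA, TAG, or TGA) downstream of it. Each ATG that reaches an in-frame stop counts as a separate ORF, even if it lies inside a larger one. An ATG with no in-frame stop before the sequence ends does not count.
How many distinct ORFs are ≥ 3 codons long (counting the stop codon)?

Frame 2: CGG CAT GCT CTA ACT TGT TTC CAC GTC GAT — no ATG→stop ORF.
No ORF reaches 3 codons. Count = 0.

0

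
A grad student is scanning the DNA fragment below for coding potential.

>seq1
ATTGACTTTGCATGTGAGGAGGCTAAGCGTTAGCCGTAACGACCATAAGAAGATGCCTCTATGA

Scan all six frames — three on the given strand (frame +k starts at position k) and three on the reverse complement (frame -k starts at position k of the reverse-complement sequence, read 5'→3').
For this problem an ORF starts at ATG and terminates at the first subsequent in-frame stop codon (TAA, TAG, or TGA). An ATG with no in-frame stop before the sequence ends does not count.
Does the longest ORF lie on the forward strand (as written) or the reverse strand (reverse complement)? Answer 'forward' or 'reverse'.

reverse

Reverse complement (5'→3'): TCATAGAGGCATCTTCTTATGGTCGTTACGGCTAACGCTTAGCCTCCTCACATGCAAAGTCAAT
Frame +1: ATT GAC TTT GCA TGT GAG GAG GCT AAG CGT TAG CCG TAA CGA CCA TAA GAA GAT GCC TCT ATG — no ATG→stop ORF.
Frame +2: TTG ACT TTG CAT GTG AGG AGG CTA AGC GTT AGC CGT AAC GAC CAT AAG AAG ATG CCT CTA TGA — ATG at 53, stop TGA at 62 → 12 nt.
Frame +3: TGA CTT TGC ATG TGA GGA GGC TAA GCG TTA GCC GTA ACG ACC ATA AGA AGA TGC CTC TAT — ATG at 12, stop TGA at 15 → 6 nt.
Frame -1: TCA TAG AGG CAT CTT CTT ATG GTC GTT ACG GCT AAC GCT TAG CCT CCT CAC ATG CAA AGT CAA — ATG at 19, stop TAG at 40 → 24 nt.
Frame -2: CAT AGA GGC ATC TTC TTA TGG TCG TTA CGG CTA ACG CTT AGC CTC CTC ACA TGC AAA GTC AAT — no ATG→stop ORF.
Frame -3: ATA GAG GCA TCT TCT TAT GGT CGT TAC GGC TAA CGC TTA GCC TCC TCA CAT GCA AAG TCA — no ATG→stop ORF.
Forward-strand max 12 nt; reverse-strand max 24 nt. The reverse strand has the longer ORF.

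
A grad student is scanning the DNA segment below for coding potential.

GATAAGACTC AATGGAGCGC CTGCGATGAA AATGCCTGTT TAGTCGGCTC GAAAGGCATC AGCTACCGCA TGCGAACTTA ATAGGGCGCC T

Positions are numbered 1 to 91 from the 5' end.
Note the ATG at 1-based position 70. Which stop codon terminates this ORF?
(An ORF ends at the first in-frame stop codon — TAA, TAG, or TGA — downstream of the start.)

TAA

Codons from position 70: ATG (70–72), CGA (73–75), ACT (76–78), TAA (79–81).
The first in-frame stop codon is TAA.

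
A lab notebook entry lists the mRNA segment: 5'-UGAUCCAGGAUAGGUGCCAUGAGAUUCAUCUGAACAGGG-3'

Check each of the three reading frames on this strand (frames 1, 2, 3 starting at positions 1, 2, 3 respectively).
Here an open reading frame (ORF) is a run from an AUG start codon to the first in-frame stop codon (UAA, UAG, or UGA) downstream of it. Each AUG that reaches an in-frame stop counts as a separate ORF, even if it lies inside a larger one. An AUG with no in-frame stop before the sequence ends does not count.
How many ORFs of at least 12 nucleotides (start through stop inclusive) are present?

Frame 1: UGA UCC AGG AUA GGU GCC AUG AGA UUC AUC UGA ACA GGG — AUG at 19, stop UGA at 31 → 15 nt.
Frame 2: GAU CCA GGA UAG GUG CCA UGA GAU UCA UCU GAA CAG — no AUG→stop ORF.
Frame 3: AUC CAG GAU AGG UGC CAU GAG AUU CAU CUG AAC AGG — no AUG→stop ORF.
ORFs ≥ 12 nucleotides: frame 1 19–33 (15 nucleotides). Count = 1.

1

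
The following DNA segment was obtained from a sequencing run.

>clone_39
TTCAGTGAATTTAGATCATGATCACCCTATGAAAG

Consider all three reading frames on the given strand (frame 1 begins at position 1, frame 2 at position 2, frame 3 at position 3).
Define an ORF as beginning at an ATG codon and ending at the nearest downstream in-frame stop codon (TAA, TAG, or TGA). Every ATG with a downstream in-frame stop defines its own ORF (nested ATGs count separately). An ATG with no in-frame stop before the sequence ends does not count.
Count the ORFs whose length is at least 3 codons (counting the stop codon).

1

Frame 1: TTC AGT GAA TTT AGA TCA TGA TCA CCC TAT GAA — no ATG→stop ORF.
Frame 2: TCA GTG AAT TTA GAT CAT GAT CAC CCT ATG AAA — no ATG→stop ORF.
Frame 3: CAG TGA ATT TAG ATC ATG ATC ACC CTA TGA AAG — ATG at 18, stop TGA at 30 → 15 nt.
ORFs ≥ 3 codons: frame 3 18–32 (5 codons). Count = 1.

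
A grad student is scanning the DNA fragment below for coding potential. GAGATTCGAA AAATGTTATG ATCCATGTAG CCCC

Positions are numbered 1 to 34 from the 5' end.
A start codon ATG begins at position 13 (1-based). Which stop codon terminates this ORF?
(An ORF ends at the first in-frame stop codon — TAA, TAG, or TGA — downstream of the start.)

TGA

Codons from position 13: ATG (13–15), TTA (16–18), TGA (19–21).
The first in-frame stop codon is TGA.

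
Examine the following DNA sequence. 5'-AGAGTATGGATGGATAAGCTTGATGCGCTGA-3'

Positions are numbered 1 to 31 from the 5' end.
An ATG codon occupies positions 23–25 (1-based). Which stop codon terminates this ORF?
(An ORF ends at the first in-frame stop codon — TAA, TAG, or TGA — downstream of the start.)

TGA

Codons from position 23: ATG (23–25), CGC (26–28), TGA (29–31).
The first in-frame stop codon is TGA.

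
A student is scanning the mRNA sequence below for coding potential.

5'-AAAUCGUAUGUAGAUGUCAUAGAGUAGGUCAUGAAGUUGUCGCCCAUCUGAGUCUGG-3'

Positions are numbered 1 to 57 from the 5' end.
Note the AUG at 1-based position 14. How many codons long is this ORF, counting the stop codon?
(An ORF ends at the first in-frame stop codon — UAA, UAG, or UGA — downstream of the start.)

3

Codons from position 14: AUG (14–16), UCA (17–19), UAG (20–22).
UAG is the first in-frame stop; that's 3 codons including the stop.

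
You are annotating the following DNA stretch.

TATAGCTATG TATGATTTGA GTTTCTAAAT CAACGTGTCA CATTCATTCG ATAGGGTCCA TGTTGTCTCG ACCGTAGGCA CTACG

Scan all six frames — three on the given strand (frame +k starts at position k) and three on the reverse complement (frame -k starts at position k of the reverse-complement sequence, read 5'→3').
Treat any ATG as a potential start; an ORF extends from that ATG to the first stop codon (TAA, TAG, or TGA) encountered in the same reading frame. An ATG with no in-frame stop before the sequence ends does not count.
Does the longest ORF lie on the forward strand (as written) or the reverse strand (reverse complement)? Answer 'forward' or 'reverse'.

Reverse complement (5'→3'): CGTAGTGCCTACGGTCGAGACAACATGGACCCTATCGAATGAATGTGACACGTTGATTTAGAAACTCAAATCATACATAGCTATA
Frame +1: TAT AGC TAT GTA TGA TTT GAG TTT CTA AAT CAA CGT GTC ACA TTC ATT CGA TAG GGT CCA TGT TGT CTC GAC CGT AGG CAC TAC — no ATG→stop ORF.
Frame +2: ATA GCT ATG TAT GAT TTG AGT TTC TAA ATC AAC GTG TCA CAT TCA TTC GAT AGG GTC CAT GTT GTC TCG ACC GTA GGC ACT ACG — ATG at 8, stop TAA at 26 → 21 nt.
Frame +3: TAG CTA TGT ATG ATT TGA GTT TCT AAA TCA ACG TGT CAC ATT CAT TCG ATA GGG TCC ATG TTG TCT CGA CCG TAG GCA CTA — ATG at 12, stop TGA at 18 → 9 nt; ATG at 60, stop TAG at 75 → 18 nt.
Frame -1: CGT AGT GCC TAC GGT CGA GAC AAC ATG GAC CCT ATC GAA TGA ATG TGA CAC GTT GAT TTA GAA ACT CAA ATC ATA CAT AGC TAT — ATG at 25, stop TGA at 40 → 18 nt; ATG at 43, stop TGA at 46 → 6 nt.
Frame -2: GTA GTG CCT ACG GTC GAG ACA ACA TGG ACC CTA TCG AAT GAA TGT GAC ACG TTG ATT TAG AAA CTC AAA TCA TAC ATA GCT ATA — no ATG→stop ORF.
Frame -3: TAG TGC CTA CGG TCG AGA CAA CAT GGA CCC TAT CGA ATG AAT GTG ACA CGT TGA TTT AGA AAC TCA AAT CAT ACA TAG CTA — ATG at 39, stop TGA at 54 → 18 nt.
Forward-strand max 21 nt; reverse-strand max 18 nt. The forward strand has the longer ORF.

forward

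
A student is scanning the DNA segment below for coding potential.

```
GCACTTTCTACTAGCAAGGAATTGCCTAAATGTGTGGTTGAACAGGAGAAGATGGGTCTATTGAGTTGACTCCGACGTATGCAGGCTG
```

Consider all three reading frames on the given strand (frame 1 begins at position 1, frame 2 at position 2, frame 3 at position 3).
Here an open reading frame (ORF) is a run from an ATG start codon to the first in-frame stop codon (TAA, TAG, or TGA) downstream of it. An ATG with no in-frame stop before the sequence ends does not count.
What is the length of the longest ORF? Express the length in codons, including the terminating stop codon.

6

Frame 1: GCA CTT TCT ACT AGC AAG GAA TTG CCT AAA TGT GTG GTT GAA CAG GAG AAG ATG GGT CTA TTG AGT TGA CTC CGA CGT ATG CAG GCT — ATG at 52, stop TGA at 67 → 18 nt.
Frame 2: CAC TTT CTA CTA GCA AGG AAT TGC CTA AAT GTG TGG TTG AAC AGG AGA AGA TGG GTC TAT TGA GTT GAC TCC GAC GTA TGC AGG CTG — no ATG→stop ORF.
Frame 3: ACT TTC TAC TAG CAA GGA ATT GCC TAA ATG TGT GGT TGA ACA GGA GAA GAT GGG TCT ATT GAG TTG ACT CCG ACG TAT GCA GGC — ATG at 30, stop TGA at 39 → 12 nt.
Longest: frame 1, positions 52–69, 18 nt = 6 codons = 5 aa. → 6 codons.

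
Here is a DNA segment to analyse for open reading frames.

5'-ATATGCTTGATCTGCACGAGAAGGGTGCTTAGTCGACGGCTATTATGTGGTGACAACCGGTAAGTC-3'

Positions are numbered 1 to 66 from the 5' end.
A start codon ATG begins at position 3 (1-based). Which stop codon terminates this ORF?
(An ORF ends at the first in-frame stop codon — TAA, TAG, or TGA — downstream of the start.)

Codons from position 3: ATG (3–5), CTT (6–8), GAT (9–11), CTG (12–14), CAC (15–17), GAG (18–20), AAG (21–23), GGT (24–26), GCT (27–29), TAG (30–32).
The first in-frame stop codon is TAG.

TAG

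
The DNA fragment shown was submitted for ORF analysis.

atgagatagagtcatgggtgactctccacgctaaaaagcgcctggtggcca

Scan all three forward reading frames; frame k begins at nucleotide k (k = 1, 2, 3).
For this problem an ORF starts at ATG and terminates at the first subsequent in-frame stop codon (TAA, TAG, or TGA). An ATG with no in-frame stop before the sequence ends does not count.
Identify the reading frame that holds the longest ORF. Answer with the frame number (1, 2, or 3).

2

Frame 1: ATG AGA TAG AGT CAT GGG TGA CTC TCC ACG CTA AAA AGC GCC TGG TGG CCA — ATG at 1, stop TAG at 7 → 9 nt.
Frame 2: TGA GAT AGA GTC ATG GGT GAC TCT CCA CGC TAA AAA GCG CCT GGT GGC — ATG at 14, stop TAA at 32 → 21 nt.
Frame 3: GAG ATA GAG TCA TGG GTG ACT CTC CAC GCT AAA AAG CGC CTG GTG GCC — no ATG→stop ORF.
Longest ORF is 21 nt in frame 2 (positions 14–34).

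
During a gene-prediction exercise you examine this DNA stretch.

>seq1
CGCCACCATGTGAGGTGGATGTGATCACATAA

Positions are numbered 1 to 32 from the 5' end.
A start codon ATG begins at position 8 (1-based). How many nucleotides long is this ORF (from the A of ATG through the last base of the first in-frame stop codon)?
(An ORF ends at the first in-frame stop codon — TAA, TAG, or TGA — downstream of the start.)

6

Codons from position 8: ATG (8–10), TGA (11–13).
TGA is the first in-frame stop; ORF spans 8–13, 6 nucleotides.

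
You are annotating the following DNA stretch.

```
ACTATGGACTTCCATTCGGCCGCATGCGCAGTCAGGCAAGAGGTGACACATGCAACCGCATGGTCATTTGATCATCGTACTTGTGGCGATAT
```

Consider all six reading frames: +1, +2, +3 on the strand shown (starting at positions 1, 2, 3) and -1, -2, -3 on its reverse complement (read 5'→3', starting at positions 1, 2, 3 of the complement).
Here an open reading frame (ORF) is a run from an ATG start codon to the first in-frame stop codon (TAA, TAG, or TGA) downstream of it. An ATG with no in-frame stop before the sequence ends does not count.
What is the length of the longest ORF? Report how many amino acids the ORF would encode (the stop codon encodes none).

Reverse complement (5'→3'): ATATCGCCACAAGTACGATGATCAAATGACCATGCGGTTGCATGTGTCACCTCTTGCCTGACTGCGCATGCGGCCGAATGGAAGTCCATAGT
Frame +1: ACT ATG GAC TTC CAT TCG GCC GCA TGC GCA GTC AGG CAA GAG GTG ACA CAT GCA ACC GCA TGG TCA TTT GAT CAT CGT ACT TGT GGC GAT — no ATG→stop ORF.
Frame +2: CTA TGG ACT TCC ATT CGG CCG CAT GCG CAG TCA GGC AAG AGG TGA CAC ATG CAA CCG CAT GGT CAT TTG ATC ATC GTA CTT GTG GCG ATA — no ATG→stop ORF.
Frame +3: TAT GGA CTT CCA TTC GGC CGC ATG CGC AGT CAG GCA AGA GGT GAC ACA TGC AAC CGC ATG GTC ATT TGA TCA TCG TAC TTG TGG CGA TAT — ATG at 24, stop TGA at 69 → 48 nt; ATG at 60, stop TGA at 69 → 12 nt.
Frame -1: ATA TCG CCA CAA GTA CGA TGA TCA AAT GAC CAT GCG GTT GCA TGT GTC ACC TCT TGC CTG ACT GCG CAT GCG GCC GAA TGG AAG TCC ATA — no ATG→stop ORF.
Frame -2: TAT CGC CAC AAG TAC GAT GAT CAA ATG ACC ATG CGG TTG CAT GTG TCA CCT CTT GCC TGA CTG CGC ATG CGG CCG AAT GGA AGT CCA TAG — ATG at 26, stop TGA at 59 → 36 nt; ATG at 32, stop TGA at 59 → 30 nt; ATG at 68, stop TAG at 89 → 24 nt.
Frame -3: ATC GCC ACA AGT ACG ATG ATC AAA TGA CCA TGC GGT TGC ATG TGT CAC CTC TTG CCT GAC TGC GCA TGC GGC CGA ATG GAA GTC CAT AGT — ATG at 18, stop TGA at 27 → 12 nt.
Longest: frame +3, positions 24–71, 48 nt = 16 codons = 15 aa. → 15 amino acids.

15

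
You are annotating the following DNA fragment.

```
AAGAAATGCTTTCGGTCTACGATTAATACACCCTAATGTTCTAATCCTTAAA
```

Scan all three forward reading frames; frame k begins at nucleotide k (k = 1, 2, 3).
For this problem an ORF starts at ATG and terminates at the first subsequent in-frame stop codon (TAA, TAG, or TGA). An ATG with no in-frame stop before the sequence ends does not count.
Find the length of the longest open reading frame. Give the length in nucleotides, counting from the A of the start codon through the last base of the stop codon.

Frame 1: AAG AAA TGC TTT CGG TCT ACG ATT AAT ACA CCC TAA TGT TCT AAT CCT TAA — no ATG→stop ORF.
Frame 2: AGA AAT GCT TTC GGT CTA CGA TTA ATA CAC CCT AAT GTT CTA ATC CTT AAA — no ATG→stop ORF.
Frame 3: GAA ATG CTT TCG GTC TAC GAT TAA TAC ACC CTA ATG TTC TAA TCC TTA — ATG at 6, stop TAA at 24 → 21 nt; ATG at 36, stop TAA at 42 → 9 nt.
Longest: frame 3, positions 6–26, 21 nt = 7 codons = 6 aa. → 21 nucleotides.

21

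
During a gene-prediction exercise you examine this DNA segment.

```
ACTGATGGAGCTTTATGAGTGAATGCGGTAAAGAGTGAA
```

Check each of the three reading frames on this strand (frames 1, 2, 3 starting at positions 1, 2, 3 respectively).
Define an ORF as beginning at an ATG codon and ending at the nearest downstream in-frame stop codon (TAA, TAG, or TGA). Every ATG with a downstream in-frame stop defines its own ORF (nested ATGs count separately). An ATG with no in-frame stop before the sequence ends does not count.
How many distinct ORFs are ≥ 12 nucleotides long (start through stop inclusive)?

Frame 1: ACT GAT GGA GCT TTA TGA GTG AAT GCG GTA AAG AGT GAA — no ATG→stop ORF.
Frame 2: CTG ATG GAG CTT TAT GAG TGA ATG CGG TAA AGA GTG — ATG at 5, stop TGA at 20 → 18 nt; ATG at 23, stop TAA at 29 → 9 nt.
Frame 3: TGA TGG AGC TTT ATG AGT GAA TGC GGT AAA GAG TGA — ATG at 15, stop TGA at 36 → 24 nt.
ORFs ≥ 12 nucleotides: frame 2 5–22 (18 nucleotides), frame 3 15–38 (24 nucleotides). Count = 2.

2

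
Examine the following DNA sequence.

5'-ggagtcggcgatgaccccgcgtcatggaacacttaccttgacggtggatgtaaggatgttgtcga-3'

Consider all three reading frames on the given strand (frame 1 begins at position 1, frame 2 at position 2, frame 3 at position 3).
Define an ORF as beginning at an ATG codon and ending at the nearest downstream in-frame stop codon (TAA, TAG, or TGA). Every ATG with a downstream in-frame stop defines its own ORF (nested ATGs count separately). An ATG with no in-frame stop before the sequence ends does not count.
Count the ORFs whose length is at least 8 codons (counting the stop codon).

0

Frame 1: GGA GTC GGC GAT GAC CCC GCG TCA TGG AAC ACT TAC CTT GAC GGT GGA TGT AAG GAT GTT GTC — no ATG→stop ORF.
Frame 2: GAG TCG GCG ATG ACC CCG CGT CAT GGA ACA CTT ACC TTG ACG GTG GAT GTA AGG ATG TTG TCG — no ATG→stop ORF.
Frame 3: AGT CGG CGA TGA CCC CGC GTC ATG GAA CAC TTA CCT TGA CGG TGG ATG TAA GGA TGT TGT CGA — ATG at 24, stop TGA at 39 → 18 nt; ATG at 48, stop TAA at 51 → 6 nt.
No ORF reaches 8 codons. Count = 0.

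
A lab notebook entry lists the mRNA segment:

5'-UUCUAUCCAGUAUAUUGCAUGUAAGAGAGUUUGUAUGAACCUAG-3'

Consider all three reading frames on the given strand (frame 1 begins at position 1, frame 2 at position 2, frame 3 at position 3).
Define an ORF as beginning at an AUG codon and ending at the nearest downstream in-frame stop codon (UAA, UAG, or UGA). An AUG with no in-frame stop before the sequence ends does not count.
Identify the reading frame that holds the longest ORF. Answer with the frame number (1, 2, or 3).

Frame 1: UUC UAU CCA GUA UAU UGC AUG UAA GAG AGU UUG UAU GAA CCU — AUG at 19, stop UAA at 22 → 6 nt.
Frame 2: UCU AUC CAG UAU AUU GCA UGU AAG AGA GUU UGU AUG AAC CUA — no AUG→stop ORF.
Frame 3: CUA UCC AGU AUA UUG CAU GUA AGA GAG UUU GUA UGA ACC UAG — no AUG→stop ORF.
Longest ORF is 6 nt in frame 1 (positions 19–24).

1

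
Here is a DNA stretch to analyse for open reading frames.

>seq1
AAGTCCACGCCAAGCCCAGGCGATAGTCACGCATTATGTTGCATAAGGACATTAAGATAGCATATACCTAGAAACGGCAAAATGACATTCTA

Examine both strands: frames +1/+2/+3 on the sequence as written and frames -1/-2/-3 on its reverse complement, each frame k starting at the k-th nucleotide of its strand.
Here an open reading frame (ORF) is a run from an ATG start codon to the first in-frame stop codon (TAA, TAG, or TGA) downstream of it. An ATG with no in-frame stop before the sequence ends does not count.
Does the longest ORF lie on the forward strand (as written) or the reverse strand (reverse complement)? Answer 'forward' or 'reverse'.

forward

Reverse complement (5'→3'): TAGAATGTCATTTTGCCGTTTCTAGGTATATGCTATCTTAATGTCCTTATGCAACATAATGCGTGACTATCGCCTGGGCTTGGCGTGGACTT
Frame +1: AAG TCC ACG CCA AGC CCA GGC GAT AGT CAC GCA TTA TGT TGC ATA AGG ACA TTA AGA TAG CAT ATA CCT AGA AAC GGC AAA ATG ACA TTC — no ATG→stop ORF.
Frame +2: AGT CCA CGC CAA GCC CAG GCG ATA GTC ACG CAT TAT GTT GCA TAA GGA CAT TAA GAT AGC ATA TAC CTA GAA ACG GCA AAA TGA CAT TCT — no ATG→stop ORF.
Frame +3: GTC CAC GCC AAG CCC AGG CGA TAG TCA CGC ATT ATG TTG CAT AAG GAC ATT AAG ATA GCA TAT ACC TAG AAA CGG CAA AAT GAC ATT CTA — ATG at 36, stop TAG at 69 → 36 nt.
Frame -1: TAG AAT GTC ATT TTG CCG TTT CTA GGT ATA TGC TAT CTT AAT GTC CTT ATG CAA CAT AAT GCG TGA CTA TCG CCT GGG CTT GGC GTG GAC — ATG at 49, stop TGA at 64 → 18 nt.
Frame -2: AGA ATG TCA TTT TGC CGT TTC TAG GTA TAT GCT ATC TTA ATG TCC TTA TGC AAC ATA ATG CGT GAC TAT CGC CTG GGC TTG GCG TGG ACT — ATG at 5, stop TAG at 23 → 21 nt.
Frame -3: GAA TGT CAT TTT GCC GTT TCT AGG TAT ATG CTA TCT TAA TGT CCT TAT GCA ACA TAA TGC GTG ACT ATC GCC TGG GCT TGG CGT GGA CTT — ATG at 30, stop TAA at 39 → 12 nt.
Forward-strand max 36 nt; reverse-strand max 21 nt. The forward strand has the longer ORF.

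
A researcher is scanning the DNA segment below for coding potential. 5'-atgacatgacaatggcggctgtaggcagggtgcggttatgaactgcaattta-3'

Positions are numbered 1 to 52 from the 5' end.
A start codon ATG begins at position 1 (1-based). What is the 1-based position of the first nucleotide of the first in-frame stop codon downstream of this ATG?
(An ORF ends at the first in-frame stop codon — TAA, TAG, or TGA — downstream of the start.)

Codons from position 1: ATG (1–3), ACA (4–6), TGA (7–9).
TGA is a stop codon; it begins at position 7.

7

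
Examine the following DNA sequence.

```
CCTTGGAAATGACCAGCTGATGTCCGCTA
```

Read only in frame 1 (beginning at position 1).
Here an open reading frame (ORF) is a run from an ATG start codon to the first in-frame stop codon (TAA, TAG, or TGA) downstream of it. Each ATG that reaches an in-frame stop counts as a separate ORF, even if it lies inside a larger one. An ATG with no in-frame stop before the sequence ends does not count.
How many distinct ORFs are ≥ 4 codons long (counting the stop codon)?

0

Frame 1: CCT TGG AAA TGA CCA GCT GAT GTC CGC — no ATG→stop ORF.
No ORF reaches 4 codons. Count = 0.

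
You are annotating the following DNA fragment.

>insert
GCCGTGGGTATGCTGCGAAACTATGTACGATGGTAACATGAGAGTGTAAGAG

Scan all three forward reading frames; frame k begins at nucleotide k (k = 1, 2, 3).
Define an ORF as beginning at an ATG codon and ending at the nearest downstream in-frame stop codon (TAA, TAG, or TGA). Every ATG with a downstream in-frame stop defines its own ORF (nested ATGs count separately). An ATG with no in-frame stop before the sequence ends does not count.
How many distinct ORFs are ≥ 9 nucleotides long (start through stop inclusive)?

Frame 1: GCC GTG GGT ATG CTG CGA AAC TAT GTA CGA TGG TAA CAT GAG AGT GTA AGA — ATG at 10, stop TAA at 34 → 27 nt.
Frame 2: CCG TGG GTA TGC TGC GAA ACT ATG TAC GAT GGT AAC ATG AGA GTG TAA GAG — ATG at 23, stop TAA at 47 → 27 nt; ATG at 38, stop TAA at 47 → 12 nt.
Frame 3: CGT GGG TAT GCT GCG AAA CTA TGT ACG ATG GTA ACA TGA GAG TGT AAG — ATG at 30, stop TGA at 39 → 12 nt.
ORFs ≥ 9 nucleotides: frame 1 10–36 (27 nucleotides), frame 2 23–49 (27 nucleotides), frame 2 38–49 (12 nucleotides), frame 3 30–41 (12 nucleotides). Count = 4.

4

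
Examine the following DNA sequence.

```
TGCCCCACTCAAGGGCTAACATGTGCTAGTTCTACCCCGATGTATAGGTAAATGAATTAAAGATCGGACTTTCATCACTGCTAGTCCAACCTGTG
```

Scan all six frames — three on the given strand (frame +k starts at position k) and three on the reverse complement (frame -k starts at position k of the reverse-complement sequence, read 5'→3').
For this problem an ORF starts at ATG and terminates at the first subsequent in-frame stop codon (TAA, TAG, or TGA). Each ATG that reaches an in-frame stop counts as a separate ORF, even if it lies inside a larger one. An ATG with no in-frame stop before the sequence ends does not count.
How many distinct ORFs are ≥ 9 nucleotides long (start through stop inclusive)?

Reverse complement (5'→3'): CACAGGTTGGACTAGCAGTGATGAAAGTCCGATCTTTAATTCATTTACCTATACATCGGGGTAGAACTAGCACATGTTAGCCCTTGAGTGGGGCA
Frame +1: TGC CCC ACT CAA GGG CTA ACA TGT GCT AGT TCT ACC CCG ATG TAT AGG TAA ATG AAT TAA AGA TCG GAC TTT CAT CAC TGC TAG TCC AAC CTG — ATG at 40, stop TAA at 49 → 12 nt; ATG at 52, stop TAA at 58 → 9 nt.
Frame +2: GCC CCA CTC AAG GGC TAA CAT GTG CTA GTT CTA CCC CGA TGT ATA GGT AAA TGA ATT AAA GAT CGG ACT TTC ATC ACT GCT AGT CCA ACC TGT — no ATG→stop ORF.
Frame +3: CCC CAC TCA AGG GCT AAC ATG TGC TAG TTC TAC CCC GAT GTA TAG GTA AAT GAA TTA AAG ATC GGA CTT TCA TCA CTG CTA GTC CAA CCT GTG — ATG at 21, stop TAG at 27 → 9 nt.
Frame -1: CAC AGG TTG GAC TAG CAG TGA TGA AAG TCC GAT CTT TAA TTC ATT TAC CTA TAC ATC GGG GTA GAA CTA GCA CAT GTT AGC CCT TGA GTG GGG — no ATG→stop ORF.
Frame -2: ACA GGT TGG ACT AGC AGT GAT GAA AGT CCG ATC TTT AAT TCA TTT ACC TAT ACA TCG GGG TAG AAC TAG CAC ATG TTA GCC CTT GAG TGG GGC — no ATG→stop ORF.
Frame -3: CAG GTT GGA CTA GCA GTG ATG AAA GTC CGA TCT TTA ATT CAT TTA CCT ATA CAT CGG GGT AGA ACT AGC ACA TGT TAG CCC TTG AGT GGG GCA — ATG at 21, stop TAG at 78 → 60 nt.
ORFs ≥ 9 nucleotides: frame +1 40–51 (12 nucleotides), frame +1 52–60 (9 nucleotides), frame +3 21–29 (9 nucleotides), frame -3 21–80 (60 nucleotides). Count = 4.

4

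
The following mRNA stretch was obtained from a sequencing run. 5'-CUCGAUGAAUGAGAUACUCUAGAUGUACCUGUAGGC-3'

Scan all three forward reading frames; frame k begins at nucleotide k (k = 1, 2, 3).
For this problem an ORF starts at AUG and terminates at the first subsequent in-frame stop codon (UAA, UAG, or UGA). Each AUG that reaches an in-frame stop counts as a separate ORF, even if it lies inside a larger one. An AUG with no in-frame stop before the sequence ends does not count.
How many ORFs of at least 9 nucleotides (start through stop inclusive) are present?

2

Frame 1: CUC GAU GAA UGA GAU ACU CUA GAU GUA CCU GUA GGC — no AUG→stop ORF.
Frame 2: UCG AUG AAU GAG AUA CUC UAG AUG UAC CUG UAG — AUG at 5, stop UAG at 20 → 18 nt; AUG at 23, stop UAG at 32 → 12 nt.
Frame 3: CGA UGA AUG AGA UAC UCU AGA UGU ACC UGU AGG — no AUG→stop ORF.
ORFs ≥ 9 nucleotides: frame 2 5–22 (18 nucleotides), frame 2 23–34 (12 nucleotides). Count = 2.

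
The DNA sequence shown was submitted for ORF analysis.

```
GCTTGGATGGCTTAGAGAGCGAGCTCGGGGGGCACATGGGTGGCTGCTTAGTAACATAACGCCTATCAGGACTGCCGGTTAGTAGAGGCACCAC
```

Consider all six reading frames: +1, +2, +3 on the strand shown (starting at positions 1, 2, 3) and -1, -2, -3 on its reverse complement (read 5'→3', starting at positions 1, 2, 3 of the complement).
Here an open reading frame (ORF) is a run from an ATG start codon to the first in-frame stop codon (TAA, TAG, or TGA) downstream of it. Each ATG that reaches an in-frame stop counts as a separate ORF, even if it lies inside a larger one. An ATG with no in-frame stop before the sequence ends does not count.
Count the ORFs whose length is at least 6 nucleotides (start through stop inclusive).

2

Reverse complement (5'→3'): GTGGTGCCTCTACTAACCGGCAGTCCTGATAGGCGTTATGTTACTAAGCAGCCACCCATGTGCCCCCCGAGCTCGCTCTCTAAGCCATCCAAGC
Frame +1: GCT TGG ATG GCT TAG AGA GCG AGC TCG GGG GGC ACA TGG GTG GCT GCT TAG TAA CAT AAC GCC TAT CAG GAC TGC CGG TTA GTA GAG GCA CCA — ATG at 7, stop TAG at 13 → 9 nt.
Frame +2: CTT GGA TGG CTT AGA GAG CGA GCT CGG GGG GCA CAT GGG TGG CTG CTT AGT AAC ATA ACG CCT ATC AGG ACT GCC GGT TAG TAG AGG CAC CAC — no ATG→stop ORF.
Frame +3: TTG GAT GGC TTA GAG AGC GAG CTC GGG GGG CAC ATG GGT GGC TGC TTA GTA ACA TAA CGC CTA TCA GGA CTG CCG GTT AGT AGA GGC ACC — ATG at 36, stop TAA at 57 → 24 nt.
Frame -1: GTG GTG CCT CTA CTA ACC GGC AGT CCT GAT AGG CGT TAT GTT ACT AAG CAG CCA CCC ATG TGC CCC CCG AGC TCG CTC TCT AAG CCA TCC AAG — no ATG→stop ORF.
Frame -2: TGG TGC CTC TAC TAA CCG GCA GTC CTG ATA GGC GTT ATG TTA CTA AGC AGC CAC CCA TGT GCC CCC CGA GCT CGC TCT CTA AGC CAT CCA AGC — no ATG→stop ORF.
Frame -3: GGT GCC TCT ACT AAC CGG CAG TCC TGA TAG GCG TTA TGT TAC TAA GCA GCC ACC CAT GTG CCC CCC GAG CTC GCT CTC TAA GCC ATC CAA — no ATG→stop ORF.
ORFs ≥ 6 nucleotides: frame +1 7–15 (9 nucleotides), frame +3 36–59 (24 nucleotides). Count = 2.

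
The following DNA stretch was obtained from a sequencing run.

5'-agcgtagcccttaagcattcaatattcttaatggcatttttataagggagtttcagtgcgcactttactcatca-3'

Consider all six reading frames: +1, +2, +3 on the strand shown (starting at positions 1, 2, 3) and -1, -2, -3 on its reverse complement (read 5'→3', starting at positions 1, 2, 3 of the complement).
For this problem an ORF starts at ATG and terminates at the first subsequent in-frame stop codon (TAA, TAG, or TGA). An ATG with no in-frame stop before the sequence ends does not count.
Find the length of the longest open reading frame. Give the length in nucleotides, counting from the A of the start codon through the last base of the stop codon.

Reverse complement (5'→3'): TGATGAGTAAAGTGCGCACTGAAACTCCCTTATAAAAATGCCATTAAGAATATTGAATGCTTAAGGGCTACGCT
Frame +1: AGC GTA GCC CTT AAG CAT TCA ATA TTC TTA ATG GCA TTT TTA TAA GGG AGT TTC AGT GCG CAC TTT ACT CAT — ATG at 31, stop TAA at 43 → 15 nt.
Frame +2: GCG TAG CCC TTA AGC ATT CAA TAT TCT TAA TGG CAT TTT TAT AAG GGA GTT TCA GTG CGC ACT TTA CTC ATC — no ATG→stop ORF.
Frame +3: CGT AGC CCT TAA GCA TTC AAT ATT CTT AAT GGC ATT TTT ATA AGG GAG TTT CAG TGC GCA CTT TAC TCA TCA — no ATG→stop ORF.
Frame -1: TGA TGA GTA AAG TGC GCA CTG AAA CTC CCT TAT AAA AAT GCC ATT AAG AAT ATT GAA TGC TTA AGG GCT ACG — no ATG→stop ORF.
Frame -2: GAT GAG TAA AGT GCG CAC TGA AAC TCC CTT ATA AAA ATG CCA TTA AGA ATA TTG AAT GCT TAA GGG CTA CGC — ATG at 38, stop TAA at 62 → 27 nt.
Frame -3: ATG AGT AAA GTG CGC ACT GAA ACT CCC TTA TAA AAA TGC CAT TAA GAA TAT TGA ATG CTT AAG GGC TAC GCT — ATG at 3, stop TAA at 33 → 33 nt.
Longest: frame -3, positions 3–35, 33 nt = 11 codons = 10 aa. → 33 nucleotides.

33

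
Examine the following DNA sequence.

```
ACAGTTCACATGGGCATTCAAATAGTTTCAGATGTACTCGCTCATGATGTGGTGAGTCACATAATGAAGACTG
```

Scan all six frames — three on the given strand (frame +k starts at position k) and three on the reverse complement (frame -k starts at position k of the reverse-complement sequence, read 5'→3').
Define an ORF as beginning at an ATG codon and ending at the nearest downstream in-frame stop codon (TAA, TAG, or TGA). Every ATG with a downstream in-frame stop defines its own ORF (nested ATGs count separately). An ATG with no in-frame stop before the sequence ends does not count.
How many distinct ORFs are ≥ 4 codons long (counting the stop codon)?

Reverse complement (5'→3'): CAGTCTTCATTATGTGACTCACCACATCATGAGCGAGTACATCTGAAACTATTTGAATGCCCATGTGAACTGT
Frame +1: ACA GTT CAC ATG GGC ATT CAA ATA GTT TCA GAT GTA CTC GCT CAT GAT GTG GTG AGT CAC ATA ATG AAG ACT — no ATG→stop ORF.
Frame +2: CAG TTC ACA TGG GCA TTC AAA TAG TTT CAG ATG TAC TCG CTC ATG ATG TGG TGA GTC ACA TAA TGA AGA CTG — ATG at 32, stop TGA at 53 → 24 nt; ATG at 44, stop TGA at 53 → 12 nt; ATG at 47, stop TGA at 53 → 9 nt.
Frame +3: AGT TCA CAT GGG CAT TCA AAT AGT TTC AGA TGT ACT CGC TCA TGA TGT GGT GAG TCA CAT AAT GAA GAC — no ATG→stop ORF.
Frame -1: CAG TCT TCA TTA TGT GAC TCA CCA CAT CAT GAG CGA GTA CAT CTG AAA CTA TTT GAA TGC CCA TGT GAA CTG — no ATG→stop ORF.
Frame -2: AGT CTT CAT TAT GTG ACT CAC CAC ATC ATG AGC GAG TAC ATC TGA AAC TAT TTG AAT GCC CAT GTG AAC TGT — ATG at 29, stop TGA at 44 → 18 nt.
Frame -3: GTC TTC ATT ATG TGA CTC ACC ACA TCA TGA GCG AGT ACA TCT GAA ACT ATT TGA ATG CCC ATG TGA ACT — ATG at 12, stop TGA at 15 → 6 nt; ATG at 57, stop TGA at 66 → 12 nt; ATG at 63, stop TGA at 66 → 6 nt.
ORFs ≥ 4 codons: frame +2 32–55 (8 codons), frame +2 44–55 (4 codons), frame -2 29–46 (6 codons), frame -3 57–68 (4 codons). Count = 4.

4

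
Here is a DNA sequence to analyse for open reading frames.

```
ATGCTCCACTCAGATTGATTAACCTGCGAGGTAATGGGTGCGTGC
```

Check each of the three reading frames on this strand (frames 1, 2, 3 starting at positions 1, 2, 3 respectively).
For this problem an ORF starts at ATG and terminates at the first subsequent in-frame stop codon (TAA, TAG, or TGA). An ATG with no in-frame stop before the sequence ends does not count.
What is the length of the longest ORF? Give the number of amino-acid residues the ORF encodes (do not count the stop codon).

5

Frame 1: ATG CTC CAC TCA GAT TGA TTA ACC TGC GAG GTA ATG GGT GCG TGC — ATG at 1, stop TGA at 16 → 18 nt.
Frame 2: TGC TCC ACT CAG ATT GAT TAA CCT GCG AGG TAA TGG GTG CGT — no ATG→stop ORF.
Frame 3: GCT CCA CTC AGA TTG ATT AAC CTG CGA GGT AAT GGG TGC GTG — no ATG→stop ORF.
Longest: frame 1, positions 1–18, 18 nt = 6 codons = 5 aa. → 5 amino acids.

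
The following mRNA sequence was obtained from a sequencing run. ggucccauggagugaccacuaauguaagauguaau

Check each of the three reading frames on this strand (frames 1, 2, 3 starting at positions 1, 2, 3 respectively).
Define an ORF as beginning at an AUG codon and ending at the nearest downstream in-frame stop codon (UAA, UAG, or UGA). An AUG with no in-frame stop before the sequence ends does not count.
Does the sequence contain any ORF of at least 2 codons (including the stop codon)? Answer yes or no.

yes

Frame 1: GGU CCC AUG GAG UGA CCA CUA AUG UAA GAU GUA — AUG at 7, stop UGA at 13 → 9 nt; AUG at 22, stop UAA at 25 → 6 nt.
Frame 2: GUC CCA UGG AGU GAC CAC UAA UGU AAG AUG UAA — AUG at 29, stop UAA at 32 → 6 nt.
Frame 3: UCC CAU GGA GUG ACC ACU AAU GUA AGA UGU AAU — no AUG→stop ORF.
Frame 1 has an ORF of 3 codons (positions 7–15) ≥ 2, so yes.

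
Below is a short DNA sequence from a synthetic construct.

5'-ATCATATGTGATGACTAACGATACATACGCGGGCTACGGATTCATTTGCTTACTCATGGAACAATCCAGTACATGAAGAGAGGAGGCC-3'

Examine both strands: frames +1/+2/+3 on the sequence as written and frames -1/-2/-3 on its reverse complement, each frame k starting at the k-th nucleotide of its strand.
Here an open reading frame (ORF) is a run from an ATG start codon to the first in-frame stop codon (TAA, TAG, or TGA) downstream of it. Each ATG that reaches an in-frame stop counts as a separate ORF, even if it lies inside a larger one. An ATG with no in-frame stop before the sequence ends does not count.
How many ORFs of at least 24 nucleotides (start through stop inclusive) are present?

Reverse complement (5'→3'): GGCCTCCTCTCTTCATGTACTGGATTGTTCCATGAGTAAGCAAATGAATCCGTAGCCCGCGTATGTATCGTTAGTCATCACATATGAT
Frame +1: ATC ATA TGT GAT GAC TAA CGA TAC ATA CGC GGG CTA CGG ATT CAT TTG CTT ACT CAT GGA ACA ATC CAG TAC ATG AAG AGA GGA GGC — no ATG→stop ORF.
Frame +2: TCA TAT GTG ATG ACT AAC GAT ACA TAC GCG GGC TAC GGA TTC ATT TGC TTA CTC ATG GAA CAA TCC AGT ACA TGA AGA GAG GAG GCC — ATG at 11, stop TGA at 74 → 66 nt; ATG at 56, stop TGA at 74 → 21 nt.
Frame +3: CAT ATG TGA TGA CTA ACG ATA CAT ACG CGG GCT ACG GAT TCA TTT GCT TAC TCA TGG AAC AAT CCA GTA CAT GAA GAG AGG AGG — ATG at 6, stop TGA at 9 → 6 nt.
Frame -1: GGC CTC CTC TCT TCA TGT ACT GGA TTG TTC CAT GAG TAA GCA AAT GAA TCC GTA GCC CGC GTA TGT ATC GTT AGT CAT CAC ATA TGA — no ATG→stop ORF.
Frame -2: GCC TCC TCT CTT CAT GTA CTG GAT TGT TCC ATG AGT AAG CAA ATG AAT CCG TAG CCC GCG TAT GTA TCG TTA GTC ATC ACA TAT GAT — ATG at 32, stop TAG at 53 → 24 nt; ATG at 44, stop TAG at 53 → 12 nt.
Frame -3: CCT CCT CTC TTC ATG TAC TGG ATT GTT CCA TGA GTA AGC AAA TGA ATC CGT AGC CCG CGT ATG TAT CGT TAG TCA TCA CAT ATG — ATG at 15, stop TGA at 33 → 21 nt; ATG at 63, stop TAG at 72 → 12 nt.
ORFs ≥ 24 nucleotides: frame +2 11–76 (66 nucleotides), frame -2 32–55 (24 nucleotides). Count = 2.

2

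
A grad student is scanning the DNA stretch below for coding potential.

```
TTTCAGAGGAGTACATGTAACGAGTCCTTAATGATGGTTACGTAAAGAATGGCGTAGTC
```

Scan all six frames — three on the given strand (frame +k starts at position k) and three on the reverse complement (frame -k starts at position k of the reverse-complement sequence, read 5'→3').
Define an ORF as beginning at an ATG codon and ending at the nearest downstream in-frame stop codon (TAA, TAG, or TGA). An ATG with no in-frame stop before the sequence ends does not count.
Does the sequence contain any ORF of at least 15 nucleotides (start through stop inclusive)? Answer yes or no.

yes

Reverse complement (5'→3'): GACTACGCCATTCTTTACGTAACCATCATTAAGGACTCGTTACATGTACTCCTCTGAAA
Frame +1: TTT CAG AGG AGT ACA TGT AAC GAG TCC TTA ATG ATG GTT ACG TAA AGA ATG GCG TAG — ATG at 31, stop TAA at 43 → 15 nt; ATG at 34, stop TAA at 43 → 12 nt; ATG at 49, stop TAG at 55 → 9 nt.
Frame +2: TTC AGA GGA GTA CAT GTA ACG AGT CCT TAA TGA TGG TTA CGT AAA GAA TGG CGT AGT — no ATG→stop ORF.
Frame +3: TCA GAG GAG TAC ATG TAA CGA GTC CTT AAT GAT GGT TAC GTA AAG AAT GGC GTA GTC — ATG at 15, stop TAA at 18 → 6 nt.
Frame -1: GAC TAC GCC ATT CTT TAC GTA ACC ATC ATT AAG GAC TCG TTA CAT GTA CTC CTC TGA — no ATG→stop ORF.
Frame -2: ACT ACG CCA TTC TTT ACG TAA CCA TCA TTA AGG ACT CGT TAC ATG TAC TCC TCT GAA — no ATG→stop ORF.
Frame -3: CTA CGC CAT TCT TTA CGT AAC CAT CAT TAA GGA CTC GTT ACA TGT ACT CCT CTG AAA — no ATG→stop ORF.
Frame +1 has an ORF of 15 nucleotides (positions 31–45) ≥ 15, so yes.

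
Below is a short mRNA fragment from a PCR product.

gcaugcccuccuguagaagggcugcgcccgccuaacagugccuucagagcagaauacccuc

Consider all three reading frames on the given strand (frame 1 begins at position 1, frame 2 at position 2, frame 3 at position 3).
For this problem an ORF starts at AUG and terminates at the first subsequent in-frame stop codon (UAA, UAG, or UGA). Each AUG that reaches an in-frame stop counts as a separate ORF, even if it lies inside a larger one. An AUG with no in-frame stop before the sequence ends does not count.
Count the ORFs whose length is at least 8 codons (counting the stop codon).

1

Frame 1: GCA UGC CCU CCU GUA GAA GGG CUG CGC CCG CCU AAC AGU GCC UUC AGA GCA GAA UAC CCU — no AUG→stop ORF.
Frame 2: CAU GCC CUC CUG UAG AAG GGC UGC GCC CGC CUA ACA GUG CCU UCA GAG CAG AAU ACC CUC — no AUG→stop ORF.
Frame 3: AUG CCC UCC UGU AGA AGG GCU GCG CCC GCC UAA CAG UGC CUU CAG AGC AGA AUA CCC — AUG at 3, stop UAA at 33 → 33 nt.
ORFs ≥ 8 codons: frame 3 3–35 (11 codons). Count = 1.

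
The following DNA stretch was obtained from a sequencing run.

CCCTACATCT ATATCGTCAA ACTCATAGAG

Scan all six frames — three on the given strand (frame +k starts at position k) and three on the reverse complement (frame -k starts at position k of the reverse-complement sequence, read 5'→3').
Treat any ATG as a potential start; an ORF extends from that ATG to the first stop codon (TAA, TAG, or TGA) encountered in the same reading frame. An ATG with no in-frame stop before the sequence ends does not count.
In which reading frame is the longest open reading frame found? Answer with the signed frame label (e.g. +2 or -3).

Reverse complement (5'→3'): CTCTATGAGTTTGACGATATAGATGTAGGG
Frame +1: CCC TAC ATC TAT ATC GTC AAA CTC ATA GAG — no ATG→stop ORF.
Frame +2: CCT ACA TCT ATA TCG TCA AAC TCA TAG — no ATG→stop ORF.
Frame +3: CTA CAT CTA TAT CGT CAA ACT CAT AGA — no ATG→stop ORF.
Frame -1: CTC TAT GAG TTT GAC GAT ATA GAT GTA GGG — no ATG→stop ORF.
Frame -2: TCT ATG AGT TTG ACG ATA TAG ATG TAG — ATG at 5, stop TAG at 20 → 18 nt; ATG at 23, stop TAG at 26 → 6 nt.
Frame -3: CTA TGA GTT TGA CGA TAT AGA TGT AGG — no ATG→stop ORF.
Longest ORF is 18 nt in frame -2 (positions 5–22).

-2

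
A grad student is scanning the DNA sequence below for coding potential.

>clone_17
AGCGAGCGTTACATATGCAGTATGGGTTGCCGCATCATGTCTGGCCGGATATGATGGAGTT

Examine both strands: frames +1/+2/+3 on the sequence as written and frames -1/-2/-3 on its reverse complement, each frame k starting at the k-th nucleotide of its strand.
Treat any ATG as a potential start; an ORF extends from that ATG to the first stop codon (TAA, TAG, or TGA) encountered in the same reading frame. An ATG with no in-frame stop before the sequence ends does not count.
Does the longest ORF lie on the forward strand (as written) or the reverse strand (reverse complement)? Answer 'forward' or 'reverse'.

forward

Reverse complement (5'→3'): AACTCCATCATATCCGGCCAGACATGATGCGGCAACCCATACTGCATATGTAACGCTCGCT
Frame +1: AGC GAG CGT TAC ATA TGC AGT ATG GGT TGC CGC ATC ATG TCT GGC CGG ATA TGA TGG AGT — ATG at 22, stop TGA at 52 → 33 nt; ATG at 37, stop TGA at 52 → 18 nt.
Frame +2: GCG AGC GTT ACA TAT GCA GTA TGG GTT GCC GCA TCA TGT CTG GCC GGA TAT GAT GGA GTT — no ATG→stop ORF.
Frame +3: CGA GCG TTA CAT ATG CAG TAT GGG TTG CCG CAT CAT GTC TGG CCG GAT ATG ATG GAG — no ATG→stop ORF.
Frame -1: AAC TCC ATC ATA TCC GGC CAG ACA TGA TGC GGC AAC CCA TAC TGC ATA TGT AAC GCT CGC — no ATG→stop ORF.
Frame -2: ACT CCA TCA TAT CCG GCC AGA CAT GAT GCG GCA ACC CAT ACT GCA TAT GTA ACG CTC GCT — no ATG→stop ORF.
Frame -3: CTC CAT CAT ATC CGG CCA GAC ATG ATG CGG CAA CCC ATA CTG CAT ATG TAA CGC TCG — ATG at 24, stop TAA at 51 → 30 nt; ATG at 27, stop TAA at 51 → 27 nt; ATG at 48, stop TAA at 51 → 6 nt.
Forward-strand max 33 nt; reverse-strand max 30 nt. The forward strand has the longer ORF.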